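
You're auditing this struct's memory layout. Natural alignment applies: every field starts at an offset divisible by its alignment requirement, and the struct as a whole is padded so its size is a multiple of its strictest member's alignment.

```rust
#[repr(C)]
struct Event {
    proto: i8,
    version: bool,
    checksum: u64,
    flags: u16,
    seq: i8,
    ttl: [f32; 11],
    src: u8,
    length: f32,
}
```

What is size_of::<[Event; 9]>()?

648

@0: proto [1B, align 1] → 1
@1: version [1B, align 1] → 2
+6 pad (align 8)
@8: checksum [8B, align 8] → 16
@16: flags [2B, align 2] → 18
@18: seq [1B, align 1] → 19
+1 pad (align 4)
@20: ttl [44B, align 4] → 64
@64: src [1B, align 1] → 65
+3 pad (align 4)
@68: length [4B, align 4] → 72
size 72, align 8
array of 9: 9 × 72 = 648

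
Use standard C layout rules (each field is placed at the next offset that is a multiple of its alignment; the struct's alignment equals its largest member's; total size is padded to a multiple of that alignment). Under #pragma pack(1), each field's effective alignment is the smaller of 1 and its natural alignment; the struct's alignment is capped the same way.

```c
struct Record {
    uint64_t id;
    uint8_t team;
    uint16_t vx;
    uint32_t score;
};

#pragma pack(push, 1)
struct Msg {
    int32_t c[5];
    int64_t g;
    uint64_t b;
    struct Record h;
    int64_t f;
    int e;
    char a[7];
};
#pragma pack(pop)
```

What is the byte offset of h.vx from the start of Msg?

Record: @0: id [8B, align 8] → 8; @8: team [1B, align 1] → 9; +1 pad (align 2); @10: vx [2B, align 2] → 12; @12: score [4B, align 4] → 16; size 16, align 8
@0: c [20B, align 1] → 20
@20: g [8B, align 1] → 28
@28: b [8B, align 1] → 36
@36: h [16B, align 1] → 52
within Record: vx at 10
36 + 10 = 46

46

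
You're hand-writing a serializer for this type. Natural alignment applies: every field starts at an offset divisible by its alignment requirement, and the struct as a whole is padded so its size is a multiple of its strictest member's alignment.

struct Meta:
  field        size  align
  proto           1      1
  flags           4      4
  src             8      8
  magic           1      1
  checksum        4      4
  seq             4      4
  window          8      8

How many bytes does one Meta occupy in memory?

40

@0: proto [1B, align 1] → 1
+3 pad (align 4)
@4: flags [4B, align 4] → 8
@8: src [8B, align 8] → 16
@16: magic [1B, align 1] → 17
+3 pad (align 4)
@20: checksum [4B, align 4] → 24
@24: seq [4B, align 4] → 28
+4 pad (align 8)
@32: window [8B, align 8] → 40
size 40, align 8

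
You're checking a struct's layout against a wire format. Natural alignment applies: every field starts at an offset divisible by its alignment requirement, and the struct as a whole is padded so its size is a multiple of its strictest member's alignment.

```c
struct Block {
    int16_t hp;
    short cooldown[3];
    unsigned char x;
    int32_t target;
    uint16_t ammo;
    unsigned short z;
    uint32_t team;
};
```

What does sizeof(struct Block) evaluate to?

24

0..2  hp  (2B, 2-aligned)
2..8  cooldown  (6B, 2-aligned)
8..9  x  (1B, 1-aligned)
9..12  -- padding (3B)
12..16  target  (4B, 4-aligned)
16..18  ammo  (2B, 2-aligned)
18..20  z  (2B, 2-aligned)
20..24  team  (4B, 4-aligned)
sizeof = 24, alignof = 4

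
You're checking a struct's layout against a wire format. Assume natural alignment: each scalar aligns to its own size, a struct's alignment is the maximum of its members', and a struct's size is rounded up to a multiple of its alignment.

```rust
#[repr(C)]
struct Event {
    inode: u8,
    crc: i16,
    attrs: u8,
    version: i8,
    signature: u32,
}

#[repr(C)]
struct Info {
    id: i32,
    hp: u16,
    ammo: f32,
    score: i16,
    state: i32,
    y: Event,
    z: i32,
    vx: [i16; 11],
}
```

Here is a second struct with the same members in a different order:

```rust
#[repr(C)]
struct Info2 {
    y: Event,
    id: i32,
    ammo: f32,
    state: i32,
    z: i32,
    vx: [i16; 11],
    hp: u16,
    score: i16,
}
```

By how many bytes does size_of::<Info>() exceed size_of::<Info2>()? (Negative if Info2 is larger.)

Event: inode at 0 (size 1, align 1) → ends 1; pad 1 to align 2 for crc; crc at 2 (size 2, align 2) → ends 4; attrs at 4 (size 1, align 1) → ends 5; version at 5 (size 1, align 1) → ends 6; pad 2 to align 4 for signature; signature at 8 (size 4, align 4) → ends 12; total 12 bytes, alignment 4
id at 0 (size 4, align 4) → ends 4
hp at 4 (size 2, align 2) → ends 6
pad 2 to align 4 for ammo
ammo at 8 (size 4, align 4) → ends 12
score at 12 (size 2, align 2) → ends 14
pad 2 to align 4 for state
state at 16 (size 4, align 4) → ends 20
y at 20 (size 12, align 4) → ends 32
z at 32 (size 4, align 4) → ends 36
vx at 36 (size 22, align 2) → ends 58
tail pad 2 to reach multiple of 4
total 60 bytes, alignment 4
— Info2 —
y at 0 (size 12, align 4) → ends 12
id at 12 (size 4, align 4) → ends 16
ammo at 16 (size 4, align 4) → ends 20
state at 20 (size 4, align 4) → ends 24
z at 24 (size 4, align 4) → ends 28
vx at 28 (size 22, align 2) → ends 50
hp at 50 (size 2, align 2) → ends 52
score at 52 (size 2, align 2) → ends 54
tail pad 2 to reach multiple of 4
total 56 bytes, alignment 4
60 − 56 = 4

4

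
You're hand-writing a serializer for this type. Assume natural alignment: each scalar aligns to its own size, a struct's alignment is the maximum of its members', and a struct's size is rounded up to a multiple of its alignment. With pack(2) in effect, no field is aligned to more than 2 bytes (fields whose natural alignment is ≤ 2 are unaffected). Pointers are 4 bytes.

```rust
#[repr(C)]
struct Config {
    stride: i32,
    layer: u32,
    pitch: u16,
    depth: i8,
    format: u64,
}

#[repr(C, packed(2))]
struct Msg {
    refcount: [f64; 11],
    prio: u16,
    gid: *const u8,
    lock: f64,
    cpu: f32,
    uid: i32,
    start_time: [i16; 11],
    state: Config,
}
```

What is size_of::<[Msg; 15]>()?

2340

Config: @0: stride [4B, align 4] → 4; @4: layer [4B, align 4] → 8; @8: pitch [2B, align 2] → 10; @10: depth [1B, align 1] → 11; +5 pad (align 8); @16: format [8B, align 8] → 24; size 24, align 8
@0: refcount [88B, align 2] → 88
@88: prio [2B, align 2] → 90
@90: gid [4B, align 2] → 94
@94: lock [8B, align 2] → 102
@102: cpu [4B, align 2] → 106
@106: uid [4B, align 2] → 110
@110: start_time [22B, align 2] → 132
@132: state [24B, align 2] → 156
size 156, align 2
array of 15: 15 × 156 = 2340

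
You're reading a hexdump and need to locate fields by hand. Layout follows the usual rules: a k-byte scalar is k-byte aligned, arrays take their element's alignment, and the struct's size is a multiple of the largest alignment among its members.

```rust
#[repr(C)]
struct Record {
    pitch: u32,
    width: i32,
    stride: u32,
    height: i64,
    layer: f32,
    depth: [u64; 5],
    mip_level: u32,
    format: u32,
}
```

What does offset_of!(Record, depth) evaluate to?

32

@0: pitch [4B, align 4] → 4
@4: width [4B, align 4] → 8
@8: stride [4B, align 4] → 12
+4 pad (align 8)
@16: height [8B, align 8] → 24
@24: layer [4B, align 4] → 28
+4 pad (align 8)
@32: depth [40B, align 8] → 72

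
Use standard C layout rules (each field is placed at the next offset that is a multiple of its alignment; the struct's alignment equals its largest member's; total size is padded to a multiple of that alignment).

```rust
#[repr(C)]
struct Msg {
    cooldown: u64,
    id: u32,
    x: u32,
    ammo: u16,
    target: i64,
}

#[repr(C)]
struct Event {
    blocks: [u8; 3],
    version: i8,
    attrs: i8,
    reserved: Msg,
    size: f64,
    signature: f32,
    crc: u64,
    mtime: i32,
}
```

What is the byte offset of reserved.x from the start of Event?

Msg: cooldown at 0 (size 8, align 8) → ends 8; id at 8 (size 4, align 4) → ends 12; x at 12 (size 4, align 4) → ends 16; ammo at 16 (size 2, align 2) → ends 18; pad 6 to align 8 for target; target at 24 (size 8, align 8) → ends 32; total 32 bytes, alignment 8
blocks at 0 (size 3, align 1) → ends 3
version at 3 (size 1, align 1) → ends 4
attrs at 4 (size 1, align 1) → ends 5
pad 3 to align 8 for reserved
reserved at 8 (size 32, align 8) → ends 40
within Msg: x at 12
8 + 12 = 20

20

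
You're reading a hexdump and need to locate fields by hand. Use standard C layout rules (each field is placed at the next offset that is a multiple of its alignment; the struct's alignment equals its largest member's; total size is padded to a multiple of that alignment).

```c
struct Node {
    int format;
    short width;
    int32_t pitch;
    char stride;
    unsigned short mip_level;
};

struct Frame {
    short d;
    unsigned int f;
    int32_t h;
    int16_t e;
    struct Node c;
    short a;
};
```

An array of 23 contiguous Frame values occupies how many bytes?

Node: 0..4  format  (4B, 4-aligned); 4..6  width  (2B, 2-aligned); 6..8  -- padding (2B); 8..12  pitch  (4B, 4-aligned); 12..13  stride  (1B, 1-aligned); 13..14  -- padding (1B); 14..16  mip_level  (2B, 2-aligned); sizeof = 16, alignof = 4
0..2  d  (2B, 2-aligned)
2..4  -- padding (2B)
4..8  f  (4B, 4-aligned)
8..12  h  (4B, 4-aligned)
12..14  e  (2B, 2-aligned)
14..16  -- padding (2B)
16..32  c  (16B, 4-aligned)
32..34  a  (2B, 2-aligned)
34..36  -- tail padding (2B)
sizeof = 36, alignof = 4
array of 23: 23 × 36 = 828

828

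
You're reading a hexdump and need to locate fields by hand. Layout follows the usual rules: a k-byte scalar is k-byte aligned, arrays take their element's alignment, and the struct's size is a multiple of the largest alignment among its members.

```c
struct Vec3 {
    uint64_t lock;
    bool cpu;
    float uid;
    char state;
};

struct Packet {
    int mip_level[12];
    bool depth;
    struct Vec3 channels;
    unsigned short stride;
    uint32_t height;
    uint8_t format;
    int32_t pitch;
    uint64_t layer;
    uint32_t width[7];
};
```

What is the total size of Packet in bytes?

Vec3: lock at 0 (size 8, align 8) → ends 8; cpu at 8 (size 1, align 1) → ends 9; pad 3 to align 4 for uid; uid at 12 (size 4, align 4) → ends 16; state at 16 (size 1, align 1) → ends 17; tail pad 7 to reach multiple of 8; total 24 bytes, alignment 8
mip_level at 0 (size 48, align 4) → ends 48
depth at 48 (size 1, align 1) → ends 49
pad 7 to align 8 for channels
channels at 56 (size 24, align 8) → ends 80
stride at 80 (size 2, align 2) → ends 82
pad 2 to align 4 for height
height at 84 (size 4, align 4) → ends 88
format at 88 (size 1, align 1) → ends 89
pad 3 to align 4 for pitch
pitch at 92 (size 4, align 4) → ends 96
layer at 96 (size 8, align 8) → ends 104
width at 104 (size 28, align 4) → ends 132
tail pad 4 to reach multiple of 8
total 136 bytes, alignment 8

136 bytes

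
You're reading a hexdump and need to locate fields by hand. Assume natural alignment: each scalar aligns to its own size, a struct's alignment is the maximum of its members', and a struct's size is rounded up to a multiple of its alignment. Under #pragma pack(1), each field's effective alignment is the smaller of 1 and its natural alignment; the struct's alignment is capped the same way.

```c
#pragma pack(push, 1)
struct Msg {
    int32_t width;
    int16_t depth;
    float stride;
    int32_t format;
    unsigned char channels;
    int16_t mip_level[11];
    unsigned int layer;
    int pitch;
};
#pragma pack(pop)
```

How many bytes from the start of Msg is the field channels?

14

@0: width [4B, align 1] → 4
@4: depth [2B, align 1] → 6
@6: stride [4B, align 1] → 10
@10: format [4B, align 1] → 14
@14: channels [1B, align 1] → 15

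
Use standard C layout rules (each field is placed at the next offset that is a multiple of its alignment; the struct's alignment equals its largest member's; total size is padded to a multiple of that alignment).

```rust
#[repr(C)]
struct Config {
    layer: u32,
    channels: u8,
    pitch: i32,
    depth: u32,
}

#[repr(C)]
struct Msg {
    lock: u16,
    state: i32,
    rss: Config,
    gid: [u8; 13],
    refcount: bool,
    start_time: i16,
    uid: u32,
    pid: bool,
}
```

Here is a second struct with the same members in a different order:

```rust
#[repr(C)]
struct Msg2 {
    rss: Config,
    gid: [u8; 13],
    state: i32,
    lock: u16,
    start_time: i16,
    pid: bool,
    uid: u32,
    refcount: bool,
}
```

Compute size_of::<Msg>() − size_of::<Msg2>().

Config: @0: layer [4B, align 4] → 4; @4: channels [1B, align 1] → 5; +3 pad (align 4); @8: pitch [4B, align 4] → 12; @12: depth [4B, align 4] → 16; size 16, align 4
@0: lock [2B, align 2] → 2
+2 pad (align 4)
@4: state [4B, align 4] → 8
@8: rss [16B, align 4] → 24
@24: gid [13B, align 1] → 37
@37: refcount [1B, align 1] → 38
@38: start_time [2B, align 2] → 40
@40: uid [4B, align 4] → 44
@44: pid [1B, align 1] → 45
+3 tail pad (align 4)
size 48, align 4
— Msg2 —
@0: rss [16B, align 4] → 16
@16: gid [13B, align 1] → 29
+3 pad (align 4)
@32: state [4B, align 4] → 36
@36: lock [2B, align 2] → 38
@38: start_time [2B, align 2] → 40
@40: pid [1B, align 1] → 41
+3 pad (align 4)
@44: uid [4B, align 4] → 48
@48: refcount [1B, align 1] → 49
+3 tail pad (align 4)
size 52, align 4
48 − 52 = -4

-4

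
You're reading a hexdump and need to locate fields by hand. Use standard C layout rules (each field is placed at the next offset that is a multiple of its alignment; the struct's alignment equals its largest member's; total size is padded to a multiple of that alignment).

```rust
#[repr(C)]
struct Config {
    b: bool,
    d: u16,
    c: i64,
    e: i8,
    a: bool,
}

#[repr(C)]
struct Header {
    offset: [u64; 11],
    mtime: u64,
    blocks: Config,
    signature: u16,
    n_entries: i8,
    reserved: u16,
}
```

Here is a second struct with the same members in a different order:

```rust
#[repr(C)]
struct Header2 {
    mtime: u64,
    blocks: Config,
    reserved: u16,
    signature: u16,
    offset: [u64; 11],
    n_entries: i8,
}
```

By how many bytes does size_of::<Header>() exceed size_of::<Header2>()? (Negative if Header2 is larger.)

-8

Config: 0..1  b  (1B, 1-aligned); 1..2  -- padding (1B); 2..4  d  (2B, 2-aligned); 4..8  -- padding (4B); 8..16  c  (8B, 8-aligned); 16..17  e  (1B, 1-aligned); 17..18  a  (1B, 1-aligned); 18..24  -- tail padding (6B); sizeof = 24, alignof = 8
0..88  offset  (88B, 8-aligned)
88..96  mtime  (8B, 8-aligned)
96..120  blocks  (24B, 8-aligned)
120..122  signature  (2B, 2-aligned)
122..123  n_entries  (1B, 1-aligned)
123..124  -- padding (1B)
124..126  reserved  (2B, 2-aligned)
126..128  -- tail padding (2B)
sizeof = 128, alignof = 8
— Header2 —
0..8  mtime  (8B, 8-aligned)
8..32  blocks  (24B, 8-aligned)
32..34  reserved  (2B, 2-aligned)
34..36  signature  (2B, 2-aligned)
36..40  -- padding (4B)
40..128  offset  (88B, 8-aligned)
128..129  n_entries  (1B, 1-aligned)
129..136  -- tail padding (7B)
sizeof = 136, alignof = 8
128 − 136 = -8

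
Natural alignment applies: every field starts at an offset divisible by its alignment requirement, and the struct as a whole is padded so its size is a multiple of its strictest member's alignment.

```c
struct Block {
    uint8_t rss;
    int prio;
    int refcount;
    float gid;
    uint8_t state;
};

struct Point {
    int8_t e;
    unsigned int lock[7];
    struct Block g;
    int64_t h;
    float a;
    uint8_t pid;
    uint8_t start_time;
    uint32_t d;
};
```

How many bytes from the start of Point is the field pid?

68

Block: rss at 0 (size 1, align 1) → ends 1; pad 3 to align 4 for prio; prio at 4 (size 4, align 4) → ends 8; refcount at 8 (size 4, align 4) → ends 12; gid at 12 (size 4, align 4) → ends 16; state at 16 (size 1, align 1) → ends 17; tail pad 3 to reach multiple of 4; total 20 bytes, alignment 4
e at 0 (size 1, align 1) → ends 1
pad 3 to align 4 for lock
lock at 4 (size 28, align 4) → ends 32
g at 32 (size 20, align 4) → ends 52
pad 4 to align 8 for h
h at 56 (size 8, align 8) → ends 64
a at 64 (size 4, align 4) → ends 68
pid at 68 (size 1, align 1) → ends 69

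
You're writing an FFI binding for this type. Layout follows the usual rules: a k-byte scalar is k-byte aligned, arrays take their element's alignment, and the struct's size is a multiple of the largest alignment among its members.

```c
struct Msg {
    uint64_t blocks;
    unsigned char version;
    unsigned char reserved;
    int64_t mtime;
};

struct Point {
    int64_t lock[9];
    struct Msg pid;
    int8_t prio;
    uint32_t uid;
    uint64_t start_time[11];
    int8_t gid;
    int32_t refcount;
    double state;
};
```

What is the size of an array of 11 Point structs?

2288

Msg: 0..8  blocks  (8B, 8-aligned); 8..9  version  (1B, 1-aligned); 9..10  reserved  (1B, 1-aligned); 10..16  -- padding (6B); 16..24  mtime  (8B, 8-aligned); sizeof = 24, alignof = 8
0..72  lock  (72B, 8-aligned)
72..96  pid  (24B, 8-aligned)
96..97  prio  (1B, 1-aligned)
97..100  -- padding (3B)
100..104  uid  (4B, 4-aligned)
104..192  start_time  (88B, 8-aligned)
192..193  gid  (1B, 1-aligned)
193..196  -- padding (3B)
196..200  refcount  (4B, 4-aligned)
200..208  state  (8B, 8-aligned)
sizeof = 208, alignof = 8
array of 11: 11 × 208 = 2288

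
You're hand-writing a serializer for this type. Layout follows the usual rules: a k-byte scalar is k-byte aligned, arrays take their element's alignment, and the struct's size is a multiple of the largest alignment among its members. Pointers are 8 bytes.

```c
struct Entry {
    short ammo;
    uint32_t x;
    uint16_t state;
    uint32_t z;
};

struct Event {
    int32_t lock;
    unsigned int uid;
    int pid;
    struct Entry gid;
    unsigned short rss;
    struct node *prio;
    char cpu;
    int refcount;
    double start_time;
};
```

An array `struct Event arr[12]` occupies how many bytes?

Entry: 0..2  ammo  (2B, 2-aligned); 2..4  -- padding (2B); 4..8  x  (4B, 4-aligned); 8..10  state  (2B, 2-aligned); 10..12  -- padding (2B); 12..16  z  (4B, 4-aligned); sizeof = 16, alignof = 4
0..4  lock  (4B, 4-aligned)
4..8  uid  (4B, 4-aligned)
8..12  pid  (4B, 4-aligned)
12..28  gid  (16B, 4-aligned)
28..30  rss  (2B, 2-aligned)
30..32  -- padding (2B)
32..40  prio  (8B, 8-aligned)
40..41  cpu  (1B, 1-aligned)
41..44  -- padding (3B)
44..48  refcount  (4B, 4-aligned)
48..56  start_time  (8B, 8-aligned)
sizeof = 56, alignof = 8
array of 12: 12 × 56 = 672

672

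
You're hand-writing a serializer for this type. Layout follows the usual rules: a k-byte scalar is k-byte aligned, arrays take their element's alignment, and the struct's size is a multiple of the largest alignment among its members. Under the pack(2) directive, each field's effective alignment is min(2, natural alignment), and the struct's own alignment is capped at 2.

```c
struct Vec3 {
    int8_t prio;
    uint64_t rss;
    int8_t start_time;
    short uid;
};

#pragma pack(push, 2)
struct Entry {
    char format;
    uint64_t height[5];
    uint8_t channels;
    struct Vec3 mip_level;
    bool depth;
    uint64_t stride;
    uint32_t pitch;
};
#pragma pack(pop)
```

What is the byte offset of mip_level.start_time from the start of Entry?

60

Vec3: 0..1  prio  (1B, 1-aligned); 1..8  -- padding (7B); 8..16  rss  (8B, 8-aligned); 16..17  start_time  (1B, 1-aligned); 17..18  -- padding (1B); 18..20  uid  (2B, 2-aligned); 20..24  -- tail padding (4B); sizeof = 24, alignof = 8
0..1  format  (1B, 1-aligned)
1..2  -- padding (1B)
2..42  height  (40B, 2-aligned)
42..43  channels  (1B, 1-aligned)
43..44  -- padding (1B)
44..68  mip_level  (24B, 2-aligned)
within Vec3: start_time at 16
44 + 16 = 60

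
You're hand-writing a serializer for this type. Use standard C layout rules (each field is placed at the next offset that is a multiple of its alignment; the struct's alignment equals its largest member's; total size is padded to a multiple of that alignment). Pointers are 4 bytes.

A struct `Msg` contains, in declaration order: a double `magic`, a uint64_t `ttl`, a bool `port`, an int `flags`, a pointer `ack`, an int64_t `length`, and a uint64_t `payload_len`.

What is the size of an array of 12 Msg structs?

576

@0: magic [8B, align 8] → 8
@8: ttl [8B, align 8] → 16
@16: port [1B, align 1] → 17
+3 pad (align 4)
@20: flags [4B, align 4] → 24
@24: ack [4B, align 4] → 28
+4 pad (align 8)
@32: length [8B, align 8] → 40
@40: payload_len [8B, align 8] → 48
size 48, align 8
array of 12: 12 × 48 = 576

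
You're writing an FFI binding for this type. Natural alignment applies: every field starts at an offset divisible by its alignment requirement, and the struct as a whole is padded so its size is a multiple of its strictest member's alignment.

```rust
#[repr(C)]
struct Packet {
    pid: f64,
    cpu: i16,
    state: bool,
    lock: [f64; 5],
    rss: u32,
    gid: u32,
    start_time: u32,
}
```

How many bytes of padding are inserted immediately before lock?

5

0..8  pid  (8B, 8-aligned)
8..10  cpu  (2B, 2-aligned)
10..11  state  (1B, 1-aligned)
11..16  -- padding (5B)
16..56  lock  (40B, 8-aligned)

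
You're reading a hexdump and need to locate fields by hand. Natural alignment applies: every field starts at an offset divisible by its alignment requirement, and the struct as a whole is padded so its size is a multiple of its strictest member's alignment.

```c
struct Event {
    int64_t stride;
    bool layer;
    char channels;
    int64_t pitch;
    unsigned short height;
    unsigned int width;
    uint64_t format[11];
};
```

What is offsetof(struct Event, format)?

32

0..8  stride  (8B, 8-aligned)
8..9  layer  (1B, 1-aligned)
9..10  channels  (1B, 1-aligned)
10..16  -- padding (6B)
16..24  pitch  (8B, 8-aligned)
24..26  height  (2B, 2-aligned)
26..28  -- padding (2B)
28..32  width  (4B, 4-aligned)
32..120  format  (88B, 8-aligned)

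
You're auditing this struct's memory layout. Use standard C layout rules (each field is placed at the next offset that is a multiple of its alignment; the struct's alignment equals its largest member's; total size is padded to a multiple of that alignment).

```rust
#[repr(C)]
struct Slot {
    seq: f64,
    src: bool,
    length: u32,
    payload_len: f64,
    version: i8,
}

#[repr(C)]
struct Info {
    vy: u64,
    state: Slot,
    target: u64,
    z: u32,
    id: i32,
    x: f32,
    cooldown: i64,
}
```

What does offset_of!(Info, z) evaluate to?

48

Slot: seq at 0 (size 8, align 8) → ends 8; src at 8 (size 1, align 1) → ends 9; pad 3 to align 4 for length; length at 12 (size 4, align 4) → ends 16; payload_len at 16 (size 8, align 8) → ends 24; version at 24 (size 1, align 1) → ends 25; tail pad 7 to reach multiple of 8; total 32 bytes, alignment 8
vy at 0 (size 8, align 8) → ends 8
state at 8 (size 32, align 8) → ends 40
target at 40 (size 8, align 8) → ends 48
z at 48 (size 4, align 4) → ends 52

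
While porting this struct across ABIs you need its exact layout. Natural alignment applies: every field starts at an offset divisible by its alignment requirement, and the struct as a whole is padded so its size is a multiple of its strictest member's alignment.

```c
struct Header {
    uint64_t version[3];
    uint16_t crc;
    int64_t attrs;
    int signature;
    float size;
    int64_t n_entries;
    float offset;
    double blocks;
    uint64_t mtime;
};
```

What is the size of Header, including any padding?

version at 0 (size 24, align 8) → ends 24
crc at 24 (size 2, align 2) → ends 26
pad 6 to align 8 for attrs
attrs at 32 (size 8, align 8) → ends 40
signature at 40 (size 4, align 4) → ends 44
size at 44 (size 4, align 4) → ends 48
n_entries at 48 (size 8, align 8) → ends 56
offset at 56 (size 4, align 4) → ends 60
pad 4 to align 8 for blocks
blocks at 64 (size 8, align 8) → ends 72
mtime at 72 (size 8, align 8) → ends 80
total 80 bytes, alignment 8

80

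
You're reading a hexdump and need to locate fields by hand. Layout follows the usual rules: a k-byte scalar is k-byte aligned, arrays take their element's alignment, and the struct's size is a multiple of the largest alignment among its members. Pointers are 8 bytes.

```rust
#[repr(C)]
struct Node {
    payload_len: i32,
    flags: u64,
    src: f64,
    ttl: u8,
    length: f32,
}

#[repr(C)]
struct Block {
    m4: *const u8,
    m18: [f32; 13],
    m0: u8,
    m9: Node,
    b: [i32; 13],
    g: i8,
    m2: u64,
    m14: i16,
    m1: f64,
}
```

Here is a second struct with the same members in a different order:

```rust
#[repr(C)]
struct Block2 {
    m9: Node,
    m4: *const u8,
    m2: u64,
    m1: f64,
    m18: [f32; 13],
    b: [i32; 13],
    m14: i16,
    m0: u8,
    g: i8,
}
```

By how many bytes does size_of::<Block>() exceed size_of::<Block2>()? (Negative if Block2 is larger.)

Node: payload_len at 0 (size 4, align 4) → ends 4; pad 4 to align 8 for flags; flags at 8 (size 8, align 8) → ends 16; src at 16 (size 8, align 8) → ends 24; ttl at 24 (size 1, align 1) → ends 25; pad 3 to align 4 for length; length at 28 (size 4, align 4) → ends 32; total 32 bytes, alignment 8
m4 at 0 (size 8, align 8) → ends 8
m18 at 8 (size 52, align 4) → ends 60
m0 at 60 (size 1, align 1) → ends 61
pad 3 to align 8 for m9
m9 at 64 (size 32, align 8) → ends 96
b at 96 (size 52, align 4) → ends 148
g at 148 (size 1, align 1) → ends 149
pad 3 to align 8 for m2
m2 at 152 (size 8, align 8) → ends 160
m14 at 160 (size 2, align 2) → ends 162
pad 6 to align 8 for m1
m1 at 168 (size 8, align 8) → ends 176
total 176 bytes, alignment 8
— Block2 —
m9 at 0 (size 32, align 8) → ends 32
m4 at 32 (size 8, align 8) → ends 40
m2 at 40 (size 8, align 8) → ends 48
m1 at 48 (size 8, align 8) → ends 56
m18 at 56 (size 52, align 4) → ends 108
b at 108 (size 52, align 4) → ends 160
m14 at 160 (size 2, align 2) → ends 162
m0 at 162 (size 1, align 1) → ends 163
g at 163 (size 1, align 1) → ends 164
tail pad 4 to reach multiple of 8
total 168 bytes, alignment 8
176 − 168 = 8

8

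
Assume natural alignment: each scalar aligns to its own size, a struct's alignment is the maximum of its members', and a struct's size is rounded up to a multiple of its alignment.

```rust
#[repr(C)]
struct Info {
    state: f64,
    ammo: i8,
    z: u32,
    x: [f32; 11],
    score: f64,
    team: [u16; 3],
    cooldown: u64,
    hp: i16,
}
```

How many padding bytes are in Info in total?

15

0..8  state  (8B, 8-aligned)
8..9  ammo  (1B, 1-aligned)
9..12  -- padding (3B)
12..16  z  (4B, 4-aligned)
16..60  x  (44B, 4-aligned)
60..64  -- padding (4B)
64..72  score  (8B, 8-aligned)
72..78  team  (6B, 2-aligned)
78..80  -- padding (2B)
80..88  cooldown  (8B, 8-aligned)
88..90  hp  (2B, 2-aligned)
90..96  -- tail padding (6B)
sizeof = 96, alignof = 8
data bytes 81, size 96 → padding 15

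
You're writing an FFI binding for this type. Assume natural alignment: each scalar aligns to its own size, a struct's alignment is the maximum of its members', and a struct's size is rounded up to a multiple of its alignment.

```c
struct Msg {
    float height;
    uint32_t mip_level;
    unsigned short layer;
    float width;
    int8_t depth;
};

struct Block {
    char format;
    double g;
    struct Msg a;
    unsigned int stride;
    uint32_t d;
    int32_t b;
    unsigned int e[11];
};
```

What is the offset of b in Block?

44

Msg: @0: height [4B, align 4] → 4; @4: mip_level [4B, align 4] → 8; @8: layer [2B, align 2] → 10; +2 pad (align 4); @12: width [4B, align 4] → 16; @16: depth [1B, align 1] → 17; +3 tail pad (align 4); size 20, align 4
@0: format [1B, align 1] → 1
+7 pad (align 8)
@8: g [8B, align 8] → 16
@16: a [20B, align 4] → 36
@36: stride [4B, align 4] → 40
@40: d [4B, align 4] → 44
@44: b [4B, align 4] → 48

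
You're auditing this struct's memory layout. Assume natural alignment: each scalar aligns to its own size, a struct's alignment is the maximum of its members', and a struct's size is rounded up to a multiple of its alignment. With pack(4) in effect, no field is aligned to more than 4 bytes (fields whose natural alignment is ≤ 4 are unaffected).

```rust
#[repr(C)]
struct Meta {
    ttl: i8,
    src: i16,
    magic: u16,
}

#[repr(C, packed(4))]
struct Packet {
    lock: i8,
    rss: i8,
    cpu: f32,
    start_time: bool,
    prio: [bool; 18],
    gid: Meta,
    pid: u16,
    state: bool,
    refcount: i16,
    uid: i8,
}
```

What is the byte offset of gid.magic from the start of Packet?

Meta: @0: ttl [1B, align 1] → 1; +1 pad (align 2); @2: src [2B, align 2] → 4; @4: magic [2B, align 2] → 6; size 6, align 2
@0: lock [1B, align 1] → 1
@1: rss [1B, align 1] → 2
+2 pad (align 4)
@4: cpu [4B, align 4] → 8
@8: start_time [1B, align 1] → 9
@9: prio [18B, align 1] → 27
+1 pad (align 2)
@28: gid [6B, align 2] → 34
within Meta: magic at 4
28 + 4 = 32

32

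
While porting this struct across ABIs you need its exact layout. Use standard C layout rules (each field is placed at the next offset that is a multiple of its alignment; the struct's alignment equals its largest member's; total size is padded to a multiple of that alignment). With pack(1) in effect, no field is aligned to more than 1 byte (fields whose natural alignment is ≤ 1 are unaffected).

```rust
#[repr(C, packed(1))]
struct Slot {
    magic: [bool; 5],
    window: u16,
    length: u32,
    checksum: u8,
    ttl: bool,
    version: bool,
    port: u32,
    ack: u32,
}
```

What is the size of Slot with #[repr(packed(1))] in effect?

magic at 0 (size 5, align 1) → ends 5
window at 5 (size 2, align 1) → ends 7
length at 7 (size 4, align 1) → ends 11
checksum at 11 (size 1, align 1) → ends 12
ttl at 12 (size 1, align 1) → ends 13
version at 13 (size 1, align 1) → ends 14
port at 14 (size 4, align 1) → ends 18
ack at 18 (size 4, align 1) → ends 22
total 22 bytes, alignment 1

22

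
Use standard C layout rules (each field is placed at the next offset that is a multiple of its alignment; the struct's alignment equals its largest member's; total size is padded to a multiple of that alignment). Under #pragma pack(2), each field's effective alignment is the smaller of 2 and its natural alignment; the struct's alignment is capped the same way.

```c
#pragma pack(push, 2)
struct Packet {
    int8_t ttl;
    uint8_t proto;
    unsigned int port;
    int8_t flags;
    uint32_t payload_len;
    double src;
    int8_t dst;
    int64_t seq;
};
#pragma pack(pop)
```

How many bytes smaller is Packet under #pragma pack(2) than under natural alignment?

10

natural layout:
  @0: ttl [1B, align 1] → 1
  @1: proto [1B, align 1] → 2
  +2 pad (align 4)
  @4: port [4B, align 4] → 8
  @8: flags [1B, align 1] → 9
  +3 pad (align 4)
  @12: payload_len [4B, align 4] → 16
  @16: src [8B, align 8] → 24
  @24: dst [1B, align 1] → 25
  +7 pad (align 8)
  @32: seq [8B, align 8] → 40
  size 40, align 8
packed(2) layout:
  @0: ttl [1B, align 1] → 1
  @1: proto [1B, align 1] → 2
  @2: port [4B, align 2] → 6
  @6: flags [1B, align 1] → 7
  +1 pad (align 2)
  @8: payload_len [4B, align 2] → 12
  @12: src [8B, align 2] → 20
  @20: dst [1B, align 1] → 21
  +1 pad (align 2)
  @22: seq [8B, align 2] → 30
  size 30, align 2
40 − 30 = 10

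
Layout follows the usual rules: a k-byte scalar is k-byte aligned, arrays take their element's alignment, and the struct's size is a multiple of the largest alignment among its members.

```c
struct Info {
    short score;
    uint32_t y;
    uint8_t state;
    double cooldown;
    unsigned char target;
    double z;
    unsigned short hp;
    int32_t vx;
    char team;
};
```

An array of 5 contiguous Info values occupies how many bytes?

@0: score [2B, align 2] → 2
+2 pad (align 4)
@4: y [4B, align 4] → 8
@8: state [1B, align 1] → 9
+7 pad (align 8)
@16: cooldown [8B, align 8] → 24
@24: target [1B, align 1] → 25
+7 pad (align 8)
@32: z [8B, align 8] → 40
@40: hp [2B, align 2] → 42
+2 pad (align 4)
@44: vx [4B, align 4] → 48
@48: team [1B, align 1] → 49
+7 tail pad (align 8)
size 56, align 8
array of 5: 5 × 56 = 280

280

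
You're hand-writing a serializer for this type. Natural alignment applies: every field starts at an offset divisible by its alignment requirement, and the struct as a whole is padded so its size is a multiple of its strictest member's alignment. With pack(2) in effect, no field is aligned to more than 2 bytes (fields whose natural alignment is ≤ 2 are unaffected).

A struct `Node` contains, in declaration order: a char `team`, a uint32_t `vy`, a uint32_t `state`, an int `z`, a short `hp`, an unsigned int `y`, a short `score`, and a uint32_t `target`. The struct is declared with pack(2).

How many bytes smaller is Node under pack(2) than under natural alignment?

natural layout:
  @0: team [1B, align 1] → 1
  +3 pad (align 4)
  @4: vy [4B, align 4] → 8
  @8: state [4B, align 4] → 12
  @12: z [4B, align 4] → 16
  @16: hp [2B, align 2] → 18
  +2 pad (align 4)
  @20: y [4B, align 4] → 24
  @24: score [2B, align 2] → 26
  +2 pad (align 4)
  @28: target [4B, align 4] → 32
  size 32, align 4
packed(2) layout:
  @0: team [1B, align 1] → 1
  +1 pad (align 2)
  @2: vy [4B, align 2] → 6
  @6: state [4B, align 2] → 10
  @10: z [4B, align 2] → 14
  @14: hp [2B, align 2] → 16
  @16: y [4B, align 2] → 20
  @20: score [2B, align 2] → 22
  @22: target [4B, align 2] → 26
  size 26, align 2
32 − 26 = 6

6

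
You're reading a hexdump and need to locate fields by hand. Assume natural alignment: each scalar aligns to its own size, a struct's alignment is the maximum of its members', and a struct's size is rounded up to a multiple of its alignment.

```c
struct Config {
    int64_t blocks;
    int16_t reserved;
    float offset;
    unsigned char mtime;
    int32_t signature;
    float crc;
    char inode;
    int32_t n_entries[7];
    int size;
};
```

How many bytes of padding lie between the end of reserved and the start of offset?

blocks at 0 (size 8, align 8) → ends 8
reserved at 8 (size 2, align 2) → ends 10
pad 2 to align 4 for offset
offset at 12 (size 4, align 4) → ends 16

2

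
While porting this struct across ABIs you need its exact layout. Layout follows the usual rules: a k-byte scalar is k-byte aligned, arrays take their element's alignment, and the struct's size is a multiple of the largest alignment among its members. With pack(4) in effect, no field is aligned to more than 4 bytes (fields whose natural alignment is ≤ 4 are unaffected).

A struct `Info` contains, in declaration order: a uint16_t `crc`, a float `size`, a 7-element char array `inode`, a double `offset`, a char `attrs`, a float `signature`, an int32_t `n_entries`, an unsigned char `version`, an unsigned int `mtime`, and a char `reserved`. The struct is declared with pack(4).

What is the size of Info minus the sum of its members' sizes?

12

@0: crc [2B, align 2] → 2
+2 pad (align 4)
@4: size [4B, align 4] → 8
@8: inode [7B, align 1] → 15
+1 pad (align 4)
@16: offset [8B, align 4] → 24
@24: attrs [1B, align 1] → 25
+3 pad (align 4)
@28: signature [4B, align 4] → 32
@32: n_entries [4B, align 4] → 36
@36: version [1B, align 1] → 37
+3 pad (align 4)
@40: mtime [4B, align 4] → 44
@44: reserved [1B, align 1] → 45
+3 tail pad (align 4)
size 48, align 4
data bytes 36, size 48 → padding 12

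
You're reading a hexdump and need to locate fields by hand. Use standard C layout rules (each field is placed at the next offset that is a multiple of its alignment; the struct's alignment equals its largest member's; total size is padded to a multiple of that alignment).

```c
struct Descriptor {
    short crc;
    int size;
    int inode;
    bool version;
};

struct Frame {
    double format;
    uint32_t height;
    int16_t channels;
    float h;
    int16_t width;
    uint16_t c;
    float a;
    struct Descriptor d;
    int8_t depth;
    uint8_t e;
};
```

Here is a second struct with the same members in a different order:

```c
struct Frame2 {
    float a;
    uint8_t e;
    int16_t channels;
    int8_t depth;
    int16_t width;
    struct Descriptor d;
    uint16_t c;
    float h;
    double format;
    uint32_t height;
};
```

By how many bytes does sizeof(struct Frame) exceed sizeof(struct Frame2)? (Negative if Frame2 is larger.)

Descriptor: 0..2  crc  (2B, 2-aligned); 2..4  -- padding (2B); 4..8  size  (4B, 4-aligned); 8..12  inode  (4B, 4-aligned); 12..13  version  (1B, 1-aligned); 13..16  -- tail padding (3B); sizeof = 16, alignof = 4
0..8  format  (8B, 8-aligned)
8..12  height  (4B, 4-aligned)
12..14  channels  (2B, 2-aligned)
14..16  -- padding (2B)
16..20  h  (4B, 4-aligned)
20..22  width  (2B, 2-aligned)
22..24  c  (2B, 2-aligned)
24..28  a  (4B, 4-aligned)
28..44  d  (16B, 4-aligned)
44..45  depth  (1B, 1-aligned)
45..46  e  (1B, 1-aligned)
46..48  -- tail padding (2B)
sizeof = 48, alignof = 8
— Frame2 —
0..4  a  (4B, 4-aligned)
4..5  e  (1B, 1-aligned)
5..6  -- padding (1B)
6..8  channels  (2B, 2-aligned)
8..9  depth  (1B, 1-aligned)
9..10  -- padding (1B)
10..12  width  (2B, 2-aligned)
12..28  d  (16B, 4-aligned)
28..30  c  (2B, 2-aligned)
30..32  -- padding (2B)
32..36  h  (4B, 4-aligned)
36..40  -- padding (4B)
40..48  format  (8B, 8-aligned)
48..52  height  (4B, 4-aligned)
52..56  -- tail padding (4B)
sizeof = 56, alignof = 8
48 − 56 = -8

-8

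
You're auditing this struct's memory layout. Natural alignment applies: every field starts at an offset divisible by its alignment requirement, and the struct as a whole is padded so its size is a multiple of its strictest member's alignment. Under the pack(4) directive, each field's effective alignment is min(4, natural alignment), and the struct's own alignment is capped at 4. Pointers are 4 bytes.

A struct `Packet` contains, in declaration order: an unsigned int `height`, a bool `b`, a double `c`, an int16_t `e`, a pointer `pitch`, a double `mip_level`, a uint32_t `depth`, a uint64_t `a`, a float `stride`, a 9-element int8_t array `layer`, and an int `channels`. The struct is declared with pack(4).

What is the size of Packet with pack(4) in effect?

64

height at 0 (size 4, align 4) → ends 4
b at 4 (size 1, align 1) → ends 5
pad 3 to align 4 for c
c at 8 (size 8, align 4) → ends 16
e at 16 (size 2, align 2) → ends 18
pad 2 to align 4 for pitch
pitch at 20 (size 4, align 4) → ends 24
mip_level at 24 (size 8, align 4) → ends 32
depth at 32 (size 4, align 4) → ends 36
a at 36 (size 8, align 4) → ends 44
stride at 44 (size 4, align 4) → ends 48
layer at 48 (size 9, align 1) → ends 57
pad 3 to align 4 for channels
channels at 60 (size 4, align 4) → ends 64
total 64 bytes, alignment 4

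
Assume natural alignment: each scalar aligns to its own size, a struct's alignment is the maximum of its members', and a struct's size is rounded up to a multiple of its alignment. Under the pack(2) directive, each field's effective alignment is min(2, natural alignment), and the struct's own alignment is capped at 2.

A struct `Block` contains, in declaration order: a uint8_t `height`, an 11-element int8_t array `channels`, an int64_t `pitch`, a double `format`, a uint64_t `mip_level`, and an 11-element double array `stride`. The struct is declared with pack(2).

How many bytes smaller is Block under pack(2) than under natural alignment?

4

natural layout:
  0..1  height  (1B, 1-aligned)
  1..12  channels  (11B, 1-aligned)
  12..16  -- padding (4B)
  16..24  pitch  (8B, 8-aligned)
  24..32  format  (8B, 8-aligned)
  32..40  mip_level  (8B, 8-aligned)
  40..128  stride  (88B, 8-aligned)
  sizeof = 128, alignof = 8
packed(2) layout:
  0..1  height  (1B, 1-aligned)
  1..12  channels  (11B, 1-aligned)
  12..20  pitch  (8B, 2-aligned)
  20..28  format  (8B, 2-aligned)
  28..36  mip_level  (8B, 2-aligned)
  36..124  stride  (88B, 2-aligned)
  sizeof = 124, alignof = 2
128 − 124 = 4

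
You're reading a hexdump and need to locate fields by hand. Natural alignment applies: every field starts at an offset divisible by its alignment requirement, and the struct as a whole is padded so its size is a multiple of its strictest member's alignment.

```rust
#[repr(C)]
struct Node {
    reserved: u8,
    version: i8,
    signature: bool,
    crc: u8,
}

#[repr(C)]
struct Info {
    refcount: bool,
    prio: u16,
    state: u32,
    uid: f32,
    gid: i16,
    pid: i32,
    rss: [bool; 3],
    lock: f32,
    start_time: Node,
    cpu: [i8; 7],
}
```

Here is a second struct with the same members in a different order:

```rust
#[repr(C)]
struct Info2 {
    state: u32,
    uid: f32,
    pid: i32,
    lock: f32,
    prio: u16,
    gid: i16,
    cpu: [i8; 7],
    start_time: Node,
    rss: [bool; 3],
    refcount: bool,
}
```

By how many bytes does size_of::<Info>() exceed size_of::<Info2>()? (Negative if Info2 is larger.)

Node: reserved at 0 (size 1, align 1) → ends 1; version at 1 (size 1, align 1) → ends 2; signature at 2 (size 1, align 1) → ends 3; crc at 3 (size 1, align 1) → ends 4; total 4 bytes, alignment 1
refcount at 0 (size 1, align 1) → ends 1
pad 1 to align 2 for prio
prio at 2 (size 2, align 2) → ends 4
state at 4 (size 4, align 4) → ends 8
uid at 8 (size 4, align 4) → ends 12
gid at 12 (size 2, align 2) → ends 14
pad 2 to align 4 for pid
pid at 16 (size 4, align 4) → ends 20
rss at 20 (size 3, align 1) → ends 23
pad 1 to align 4 for lock
lock at 24 (size 4, align 4) → ends 28
start_time at 28 (size 4, align 1) → ends 32
cpu at 32 (size 7, align 1) → ends 39
tail pad 1 to reach multiple of 4
total 40 bytes, alignment 4
— Info2 —
state at 0 (size 4, align 4) → ends 4
uid at 4 (size 4, align 4) → ends 8
pid at 8 (size 4, align 4) → ends 12
lock at 12 (size 4, align 4) → ends 16
prio at 16 (size 2, align 2) → ends 18
gid at 18 (size 2, align 2) → ends 20
cpu at 20 (size 7, align 1) → ends 27
start_time at 27 (size 4, align 1) → ends 31
rss at 31 (size 3, align 1) → ends 34
refcount at 34 (size 1, align 1) → ends 35
tail pad 1 to reach multiple of 4
total 36 bytes, alignment 4
40 − 36 = 4

4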